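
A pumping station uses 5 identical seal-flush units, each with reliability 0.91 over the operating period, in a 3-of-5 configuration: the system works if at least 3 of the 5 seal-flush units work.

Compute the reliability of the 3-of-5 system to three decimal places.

0.994

R = Σ_{i=3}^{5} C(5,i) p^i (1−p)^{5−i} with p = 0.91
C(5,3)·0.91^3·0.09^2 = 0.06104
C(5,4)·0.91^4·0.09^1 = 0.30859
C(5,5)·0.91^5·0.09^0 = 0.62403
Sum = 0.994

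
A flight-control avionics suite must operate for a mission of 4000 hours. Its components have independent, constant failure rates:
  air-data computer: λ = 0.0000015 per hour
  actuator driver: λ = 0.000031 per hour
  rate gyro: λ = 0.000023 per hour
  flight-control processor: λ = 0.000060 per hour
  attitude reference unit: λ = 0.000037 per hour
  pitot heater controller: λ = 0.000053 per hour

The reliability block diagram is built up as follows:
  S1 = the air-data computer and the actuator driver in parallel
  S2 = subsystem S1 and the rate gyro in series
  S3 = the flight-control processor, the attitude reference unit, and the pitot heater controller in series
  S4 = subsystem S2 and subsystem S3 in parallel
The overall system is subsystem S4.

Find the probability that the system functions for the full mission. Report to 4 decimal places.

0.9601

R(air-data computer) = exp(−0.0000015 × 4000) = 0.994018
R(actuator driver) = exp(−0.000031 × 4000) = 0.883380
R(rate gyro) = exp(−0.000023 × 4000) = 0.912105
R(flight-control processor) = exp(−0.000060 × 4000) = 0.786628
R(attitude reference unit) = exp(−0.000037 × 4000) = 0.862431
R(pitot heater controller) = exp(−0.000053 × 4000) = 0.808965
Parallel (air-data computer and actuator driver): 1 − (1 − 0.994018)(1 − 0.883380) = 0.999302
Series ([0.999302] and rate gyro): 0.999302 × 0.912105 = 0.911468
Series (flight-control processor, attitude reference unit, and pitot heater controller): 0.786628 × 0.862431 × 0.808965 = 0.548812
Parallel ([0.911468] and [0.548812]): 1 − (1 − 0.911468)(1 − 0.548812) = 0.9601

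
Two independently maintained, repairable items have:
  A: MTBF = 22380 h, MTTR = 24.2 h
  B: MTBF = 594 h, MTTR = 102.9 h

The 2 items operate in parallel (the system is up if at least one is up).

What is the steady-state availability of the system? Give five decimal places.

A(A) = MTBF/(MTBF+MTTR) = 22380/(22380+24.2) = 0.998920
A(B) = MTBF/(MTBF+MTTR) = 594/(594+102.9) = 0.852346
Parallel availability: 1 − (1 − 0.998920)(1 − 0.852346) = 0.99984

0.99984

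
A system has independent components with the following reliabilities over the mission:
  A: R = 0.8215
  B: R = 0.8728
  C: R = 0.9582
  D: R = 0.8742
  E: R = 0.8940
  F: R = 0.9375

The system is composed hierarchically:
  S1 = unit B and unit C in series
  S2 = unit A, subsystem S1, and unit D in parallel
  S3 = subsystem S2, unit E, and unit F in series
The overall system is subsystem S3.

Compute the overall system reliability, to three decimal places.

Series (B and C): 0.87280 × 0.95820 = 0.83632
Parallel (A, [0.83632], and D): 1 − (1 − 0.82150)(1 − 0.83632)(1 − 0.87420) = 0.99632
Series ([0.99632], E, and F): 0.99632 × 0.89400 × 0.93750 = 0.835

0.835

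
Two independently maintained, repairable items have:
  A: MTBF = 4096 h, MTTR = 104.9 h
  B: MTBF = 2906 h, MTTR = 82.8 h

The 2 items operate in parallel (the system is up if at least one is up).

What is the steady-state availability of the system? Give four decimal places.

0.9993

A(A) = MTBF/(MTBF+MTTR) = 4096/(4096+104.9) = 0.975029
A(B) = MTBF/(MTBF+MTTR) = 2906/(2906+82.8) = 0.972297
Parallel availability: 1 − (1 − 0.975029)(1 − 0.972297) = 0.9993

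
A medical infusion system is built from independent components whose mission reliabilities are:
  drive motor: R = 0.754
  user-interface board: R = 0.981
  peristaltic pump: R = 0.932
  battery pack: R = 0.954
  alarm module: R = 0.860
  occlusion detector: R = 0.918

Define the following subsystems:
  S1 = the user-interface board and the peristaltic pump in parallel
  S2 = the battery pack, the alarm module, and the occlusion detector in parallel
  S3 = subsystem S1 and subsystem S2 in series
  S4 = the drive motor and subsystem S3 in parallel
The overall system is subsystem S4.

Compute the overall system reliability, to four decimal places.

Parallel (user-interface board and peristaltic pump): 1 − (1 − 0.981000)(1 − 0.932000) = 0.998708
Parallel (battery pack, alarm module, and occlusion detector): 1 − (1 − 0.954000)(1 − 0.860000)(1 − 0.918000) = 0.999472
Series ([0.998708] and [0.999472]): 0.998708 × 0.999472 = 0.998181
Parallel (drive motor and [0.998181]): 1 − (1 − 0.754000)(1 − 0.998181) = 0.9996

0.9996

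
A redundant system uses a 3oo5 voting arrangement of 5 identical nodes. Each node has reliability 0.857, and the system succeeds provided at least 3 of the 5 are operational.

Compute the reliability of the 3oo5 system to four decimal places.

0.9767

R = Σ_{i=3}^{5} C(5,i) p^i (1−p)^{5−i} with p = 0.857
C(5,3)·0.857^3·0.143^2 = 0.128711
C(5,4)·0.857^4·0.143^1 = 0.385682
C(5,5)·0.857^5·0.143^0 = 0.462279
Sum = 0.9767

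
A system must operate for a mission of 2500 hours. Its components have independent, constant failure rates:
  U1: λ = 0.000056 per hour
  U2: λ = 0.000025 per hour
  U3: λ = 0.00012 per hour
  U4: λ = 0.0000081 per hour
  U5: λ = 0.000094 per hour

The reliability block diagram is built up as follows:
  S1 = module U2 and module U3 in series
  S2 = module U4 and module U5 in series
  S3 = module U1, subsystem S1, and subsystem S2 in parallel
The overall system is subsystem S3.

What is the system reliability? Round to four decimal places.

R(U1) = exp(−0.000056 × 2500) = 0.869358
R(U2) = exp(−0.000025 × 2500) = 0.939413
R(U3) = exp(−0.00012 × 2500) = 0.740818
R(U4) = exp(−0.0000081 × 2500) = 0.979954
R(U5) = exp(−0.000094 × 2500) = 0.790571
Series (U2 and U3): 0.939413 × 0.740818 = 0.695934
Series (U4 and U5): 0.979954 × 0.790571 = 0.774723
Parallel (U1, [0.695934], and [0.774723]): 1 − (1 − 0.869358)(1 − 0.695934)(1 − 0.774723) = 0.9911

0.9911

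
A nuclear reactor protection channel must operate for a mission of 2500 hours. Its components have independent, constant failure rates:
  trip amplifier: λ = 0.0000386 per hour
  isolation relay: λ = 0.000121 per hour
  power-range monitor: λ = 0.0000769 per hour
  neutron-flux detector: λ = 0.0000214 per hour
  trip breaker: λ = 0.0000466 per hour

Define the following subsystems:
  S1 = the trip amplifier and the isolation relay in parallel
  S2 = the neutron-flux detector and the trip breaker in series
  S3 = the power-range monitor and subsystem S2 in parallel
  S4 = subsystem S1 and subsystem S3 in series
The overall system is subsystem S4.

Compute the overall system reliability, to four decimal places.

0.9493

R(trip amplifier) = exp(−0.0000386 × 2500) = 0.908010
R(isolation relay) = exp(−0.000121 × 2500) = 0.738968
R(power-range monitor) = exp(−0.0000769 × 2500) = 0.825101
R(neutron-flux detector) = exp(−0.0000214 × 2500) = 0.947906
R(trip breaker) = exp(−0.0000466 × 2500) = 0.890030
Parallel (trip amplifier and isolation relay): 1 − (1 − 0.908010)(1 − 0.738968) = 0.975988
Series (neutron-flux detector and trip breaker): 0.947906 × 0.890030 = 0.843665
Parallel (power-range monitor and [0.843665]): 1 − (1 − 0.825101)(1 − 0.843665) = 0.972657
Series ([0.975988] and [0.972657]): 0.975988 × 0.972657 = 0.9493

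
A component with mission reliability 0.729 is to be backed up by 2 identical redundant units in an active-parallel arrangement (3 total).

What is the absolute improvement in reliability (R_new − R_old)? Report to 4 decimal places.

0.2511

R_before = 0.729
R_after = 1 − (1 − 0.729)^3 = 0.9801
ΔR = 0.9801 − 0.729 = 0.2511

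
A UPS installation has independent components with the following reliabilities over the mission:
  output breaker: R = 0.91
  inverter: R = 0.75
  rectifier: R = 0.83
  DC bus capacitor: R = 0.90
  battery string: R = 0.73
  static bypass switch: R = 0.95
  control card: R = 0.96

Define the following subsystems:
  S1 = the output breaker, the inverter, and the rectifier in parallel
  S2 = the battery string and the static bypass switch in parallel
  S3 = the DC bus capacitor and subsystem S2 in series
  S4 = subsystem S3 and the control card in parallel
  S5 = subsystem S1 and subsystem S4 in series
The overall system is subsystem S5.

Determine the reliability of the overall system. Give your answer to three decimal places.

0.992

Parallel (output breaker, inverter, and rectifier): 1 − (1 − 0.91000)(1 − 0.75000)(1 − 0.83000) = 0.99618
Parallel (battery string and static bypass switch): 1 − (1 − 0.73000)(1 − 0.95000) = 0.98650
Series (DC bus capacitor and [0.98650]): 0.90000 × 0.98650 = 0.88785
Parallel ([0.88785] and control card): 1 − (1 − 0.88785)(1 − 0.96000) = 0.99551
Series ([0.99618] and [0.99551]): 0.99618 × 0.99551 = 0.992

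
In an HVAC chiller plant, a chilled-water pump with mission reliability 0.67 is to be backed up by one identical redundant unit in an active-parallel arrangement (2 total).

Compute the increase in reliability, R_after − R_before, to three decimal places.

R_before = 0.67
R_after = 1 − (1 − 0.67)^2 = 0.891
ΔR = 0.891 − 0.67 = 0.221

0.221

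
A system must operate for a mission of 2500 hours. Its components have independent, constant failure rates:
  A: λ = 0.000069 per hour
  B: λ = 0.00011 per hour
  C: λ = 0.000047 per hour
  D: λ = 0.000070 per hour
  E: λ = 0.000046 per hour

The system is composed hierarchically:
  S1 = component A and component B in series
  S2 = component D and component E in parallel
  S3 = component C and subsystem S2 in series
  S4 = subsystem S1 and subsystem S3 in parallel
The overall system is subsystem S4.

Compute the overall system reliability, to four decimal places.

0.9544

R(A) = exp(−0.000069 × 2500) = 0.841558
R(B) = exp(−0.00011 × 2500) = 0.759572
R(C) = exp(−0.000047 × 2500) = 0.889141
R(D) = exp(−0.000070 × 2500) = 0.839457
R(E) = exp(−0.000046 × 2500) = 0.891366
Series (A and B): 0.841558 × 0.759572 = 0.639224
Parallel (D and E): 1 − (1 − 0.839457)(1 − 0.891366) = 0.982560
Series (C and [0.982560]): 0.889141 × 0.982560 = 0.873634
Parallel ([0.639224] and [0.873634]): 1 − (1 − 0.639224)(1 − 0.873634) = 0.9544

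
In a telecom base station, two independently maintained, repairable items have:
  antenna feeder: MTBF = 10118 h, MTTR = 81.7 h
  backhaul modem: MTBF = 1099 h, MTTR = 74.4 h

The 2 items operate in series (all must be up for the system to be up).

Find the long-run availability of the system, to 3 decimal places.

A(antenna feeder) = MTBF/(MTBF+MTTR) = 10118/(10118+81.7) = 0.991990
A(backhaul modem) = MTBF/(MTBF+MTTR) = 1099/(1099+74.4) = 0.936595
Series availability: 0.991990 × 0.936595 = 0.929

0.929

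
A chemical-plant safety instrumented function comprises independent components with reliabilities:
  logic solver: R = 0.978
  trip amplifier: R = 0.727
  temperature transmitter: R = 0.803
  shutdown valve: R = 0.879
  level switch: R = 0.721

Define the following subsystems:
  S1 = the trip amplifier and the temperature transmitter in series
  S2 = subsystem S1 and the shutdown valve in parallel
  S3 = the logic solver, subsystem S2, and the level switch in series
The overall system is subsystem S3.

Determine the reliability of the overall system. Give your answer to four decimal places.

0.6696

Series (trip amplifier and temperature transmitter): 0.727000 × 0.803000 = 0.583781
Parallel ([0.583781] and shutdown valve): 1 − (1 − 0.583781)(1 − 0.879000) = 0.949638
Series (logic solver, [0.949638], and level switch): 0.978000 × 0.949638 × 0.721000 = 0.6696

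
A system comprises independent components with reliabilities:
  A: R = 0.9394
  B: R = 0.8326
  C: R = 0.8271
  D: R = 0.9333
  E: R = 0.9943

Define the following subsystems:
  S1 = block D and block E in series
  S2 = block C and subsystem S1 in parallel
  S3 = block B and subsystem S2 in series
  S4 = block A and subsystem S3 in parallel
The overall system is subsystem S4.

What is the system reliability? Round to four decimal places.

Series (D and E): 0.933300 × 0.994300 = 0.927980
Parallel (C and [0.927980]): 1 − (1 − 0.827100)(1 − 0.927980) = 0.987548
Series (B and [0.987548]): 0.832600 × 0.987548 = 0.822232
Parallel (A and [0.822232]): 1 − (1 − 0.939400)(1 − 0.822232) = 0.9892

0.9892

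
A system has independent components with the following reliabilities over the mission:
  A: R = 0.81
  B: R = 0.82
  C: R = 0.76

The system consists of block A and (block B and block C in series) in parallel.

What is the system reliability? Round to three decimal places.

Series (B and C): 0.82000 × 0.76000 = 0.62320
Parallel (A and [0.62320]): 1 − (1 − 0.81000)(1 − 0.62320) = 0.928

0.928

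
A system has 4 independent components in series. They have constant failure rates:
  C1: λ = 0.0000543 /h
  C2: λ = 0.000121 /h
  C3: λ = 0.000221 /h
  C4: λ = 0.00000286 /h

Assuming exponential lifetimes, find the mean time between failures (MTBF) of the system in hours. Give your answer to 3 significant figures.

Series of exponential components: λ_sys = Σ λ_i
λ_sys = 0.0000543 + 0.000121 + 0.000221 + 0.00000286 = 3.9916e-04 /h
MTBF = 1 / λ_sys = 2510 h

2510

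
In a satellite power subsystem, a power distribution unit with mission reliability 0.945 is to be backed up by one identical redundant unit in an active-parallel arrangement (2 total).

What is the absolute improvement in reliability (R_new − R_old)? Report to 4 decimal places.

R_before = 0.945
R_after = 1 − (1 − 0.945)^2 = 0.9970
ΔR = 0.9970 − 0.945 = 0.0520

0.0520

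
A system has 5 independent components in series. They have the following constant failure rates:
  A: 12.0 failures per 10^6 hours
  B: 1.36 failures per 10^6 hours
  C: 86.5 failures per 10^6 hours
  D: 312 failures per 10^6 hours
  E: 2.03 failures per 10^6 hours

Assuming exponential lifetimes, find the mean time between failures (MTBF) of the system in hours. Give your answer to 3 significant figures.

Series of exponential components: λ_sys = Σ λ_i
λ_sys = 0.0000120 + 0.00000136 + 0.0000865 + 0.000312 + 0.00000203 = 4.1389e-04 /h
MTBF = 1 / λ_sys = 2420 h

2420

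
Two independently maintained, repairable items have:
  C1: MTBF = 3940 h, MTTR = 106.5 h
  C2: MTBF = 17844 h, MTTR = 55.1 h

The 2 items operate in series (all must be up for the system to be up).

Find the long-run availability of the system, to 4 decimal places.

0.9707

A(C1) = MTBF/(MTBF+MTTR) = 3940/(3940+106.5) = 0.973681
A(C2) = MTBF/(MTBF+MTTR) = 17844/(17844+55.1) = 0.996922
Series availability: 0.973681 × 0.996922 = 0.9707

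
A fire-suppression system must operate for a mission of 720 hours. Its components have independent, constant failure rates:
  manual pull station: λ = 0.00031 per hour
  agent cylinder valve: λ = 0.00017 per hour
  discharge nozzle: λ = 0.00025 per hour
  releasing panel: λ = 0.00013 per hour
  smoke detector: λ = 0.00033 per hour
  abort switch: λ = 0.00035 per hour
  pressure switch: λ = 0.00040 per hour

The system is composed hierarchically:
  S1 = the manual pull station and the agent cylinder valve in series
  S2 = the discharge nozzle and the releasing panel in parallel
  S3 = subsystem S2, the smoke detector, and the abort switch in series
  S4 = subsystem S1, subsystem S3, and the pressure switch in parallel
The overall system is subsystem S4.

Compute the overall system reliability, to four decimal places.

R(manual pull station) = exp(−0.00031 × 720) = 0.799955
R(agent cylinder valve) = exp(−0.00017 × 720) = 0.884794
R(discharge nozzle) = exp(−0.00025 × 720) = 0.835270
R(releasing panel) = exp(−0.00013 × 720) = 0.910647
R(smoke detector) = exp(−0.00033 × 720) = 0.788518
R(abort switch) = exp(−0.00035 × 720) = 0.777245
R(pressure switch) = exp(−0.00040 × 720) = 0.749762
Series (manual pull station and agent cylinder valve): 0.799955 × 0.884794 = 0.707795
Parallel (discharge nozzle and releasing panel): 1 − (1 − 0.835270)(1 − 0.910647) = 0.985281
Series ([0.985281], smoke detector, and abort switch): 0.985281 × 0.788518 × 0.777245 = 0.603851
Parallel ([0.707795], [0.603851], and pressure switch): 1 − (1 − 0.707795)(1 − 0.603851)(1 − 0.749762) = 0.9710

0.9710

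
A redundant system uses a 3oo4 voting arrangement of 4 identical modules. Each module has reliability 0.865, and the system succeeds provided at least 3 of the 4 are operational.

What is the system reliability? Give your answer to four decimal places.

R = Σ_{i=3}^{4} C(4,i) p^i (1−p)^{4−i} with p = 0.865
C(4,3)·0.865^3·0.135^1 = 0.349496
C(4,4)·0.865^4·0.135^0 = 0.559841
Sum = 0.9093

0.9093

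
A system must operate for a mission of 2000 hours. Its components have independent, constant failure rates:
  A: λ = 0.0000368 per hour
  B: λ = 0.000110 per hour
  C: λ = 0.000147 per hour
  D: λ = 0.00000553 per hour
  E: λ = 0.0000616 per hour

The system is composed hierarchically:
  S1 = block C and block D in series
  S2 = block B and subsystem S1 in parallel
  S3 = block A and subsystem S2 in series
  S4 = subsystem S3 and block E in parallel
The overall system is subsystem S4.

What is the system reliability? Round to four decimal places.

R(A) = exp(−0.0000368 × 2000) = 0.929043
R(B) = exp(−0.000110 × 2000) = 0.802519
R(C) = exp(−0.000147 × 2000) = 0.745276
R(D) = exp(−0.00000553 × 2000) = 0.989001
R(E) = exp(−0.0000616 × 2000) = 0.884087
Series (C and D): 0.745276 × 0.989001 = 0.737079
Parallel (B and [0.737079]): 1 − (1 − 0.802519)(1 − 0.737079) = 0.948078
Series (A and [0.948078]): 0.929043 × 0.948078 = 0.880805
Parallel ([0.880805] and E): 1 − (1 − 0.880805)(1 − 0.884087) = 0.9862

0.9862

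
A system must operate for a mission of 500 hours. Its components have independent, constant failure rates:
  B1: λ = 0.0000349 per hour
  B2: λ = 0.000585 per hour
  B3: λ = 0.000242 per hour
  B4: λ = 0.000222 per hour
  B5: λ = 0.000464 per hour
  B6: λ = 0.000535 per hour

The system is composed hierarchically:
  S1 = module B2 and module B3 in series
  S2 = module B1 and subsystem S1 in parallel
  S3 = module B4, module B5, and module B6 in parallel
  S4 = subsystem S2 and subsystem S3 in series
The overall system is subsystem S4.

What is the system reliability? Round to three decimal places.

0.989

R(B1) = exp(−0.0000349 × 500) = 0.98270
R(B2) = exp(−0.000585 × 500) = 0.74640
R(B3) = exp(−0.000242 × 500) = 0.88603
R(B4) = exp(−0.000222 × 500) = 0.89494
R(B5) = exp(−0.000464 × 500) = 0.79295
R(B6) = exp(−0.000535 × 500) = 0.76529
Series (B2 and B3): 0.74640 × 0.88603 = 0.66133
Parallel (B1 and [0.66133]): 1 − (1 − 0.98270)(1 − 0.66133) = 0.99414
Parallel (B4, B5, and B6): 1 − (1 − 0.89494)(1 − 0.79295)(1 − 0.76529) = 0.99489
Series ([0.99414] and [0.99489]): 0.99414 × 0.99489 = 0.989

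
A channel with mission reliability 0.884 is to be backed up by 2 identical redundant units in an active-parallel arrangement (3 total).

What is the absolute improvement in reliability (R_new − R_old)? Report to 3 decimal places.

0.114

R_before = 0.884
R_after = 1 − (1 − 0.884)^3 = 0.998
ΔR = 0.998 − 0.884 = 0.114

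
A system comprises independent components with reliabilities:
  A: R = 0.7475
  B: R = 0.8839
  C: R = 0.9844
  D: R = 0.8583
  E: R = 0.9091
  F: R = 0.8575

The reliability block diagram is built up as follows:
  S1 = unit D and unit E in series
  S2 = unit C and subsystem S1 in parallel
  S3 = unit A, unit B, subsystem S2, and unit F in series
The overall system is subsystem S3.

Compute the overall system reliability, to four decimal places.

Series (D and E): 0.858300 × 0.909100 = 0.780281
Parallel (C and [0.780281]): 1 − (1 − 0.984400)(1 − 0.780281) = 0.996572
Series (A, B, [0.996572], and F): 0.747500 × 0.883900 × 0.996572 × 0.857500 = 0.5646

0.5646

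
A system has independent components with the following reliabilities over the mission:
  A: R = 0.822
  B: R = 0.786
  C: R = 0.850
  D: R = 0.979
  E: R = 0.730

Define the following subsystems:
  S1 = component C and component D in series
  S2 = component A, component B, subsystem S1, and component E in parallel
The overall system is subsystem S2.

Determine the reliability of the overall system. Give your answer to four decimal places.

Series (C and D): 0.850000 × 0.979000 = 0.832150
Parallel (A, B, [0.832150], and E): 1 − (1 − 0.822000)(1 − 0.786000)(1 − 0.832150)(1 − 0.730000) = 0.9983

0.9983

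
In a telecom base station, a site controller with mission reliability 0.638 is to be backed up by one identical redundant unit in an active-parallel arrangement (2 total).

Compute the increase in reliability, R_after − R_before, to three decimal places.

R_before = 0.638
R_after = 1 − (1 − 0.638)^2 = 0.869
ΔR = 0.869 − 0.638 = 0.231

0.231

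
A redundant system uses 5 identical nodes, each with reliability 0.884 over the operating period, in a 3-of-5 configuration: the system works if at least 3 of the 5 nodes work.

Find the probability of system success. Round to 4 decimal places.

0.9870

R = Σ_{i=3}^{5} C(5,i) p^i (1−p)^{5−i} with p = 0.884
C(5,3)·0.884^3·0.116^2 = 0.092955
C(5,4)·0.884^4·0.116^1 = 0.354191
C(5,5)·0.884^5·0.116^0 = 0.539835
Sum = 0.9870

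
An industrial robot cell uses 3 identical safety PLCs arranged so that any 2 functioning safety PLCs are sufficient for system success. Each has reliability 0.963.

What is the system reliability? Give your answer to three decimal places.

0.996

R = Σ_{i=2}^{3} C(3,i) p^i (1−p)^{3−i} with p = 0.963
C(3,2)·0.963^2·0.037^1 = 0.10294
C(3,3)·0.963^3·0.037^0 = 0.89306
Sum = 0.996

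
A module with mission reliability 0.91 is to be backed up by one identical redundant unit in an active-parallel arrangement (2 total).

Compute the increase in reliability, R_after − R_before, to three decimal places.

0.082

R_before = 0.91
R_after = 1 − (1 − 0.91)^2 = 0.992
ΔR = 0.992 − 0.91 = 0.082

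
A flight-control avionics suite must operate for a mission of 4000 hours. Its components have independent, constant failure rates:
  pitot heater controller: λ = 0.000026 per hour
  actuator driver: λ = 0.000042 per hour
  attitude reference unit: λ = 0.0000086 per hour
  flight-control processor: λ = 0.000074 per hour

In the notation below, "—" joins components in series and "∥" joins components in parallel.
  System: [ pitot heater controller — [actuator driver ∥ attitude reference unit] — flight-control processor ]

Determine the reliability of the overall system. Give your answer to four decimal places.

R(pitot heater controller) = exp(−0.000026 × 4000) = 0.901225
R(actuator driver) = exp(−0.000042 × 4000) = 0.845354
R(attitude reference unit) = exp(−0.0000086 × 4000) = 0.966185
R(flight-control processor) = exp(−0.000074 × 4000) = 0.743787
Parallel (actuator driver and attitude reference unit): 1 − (1 − 0.845354)(1 − 0.966185) = 0.994771
Series (pitot heater controller, [0.994771], and flight-control processor): 0.901225 × 0.994771 × 0.743787 = 0.6668

0.6668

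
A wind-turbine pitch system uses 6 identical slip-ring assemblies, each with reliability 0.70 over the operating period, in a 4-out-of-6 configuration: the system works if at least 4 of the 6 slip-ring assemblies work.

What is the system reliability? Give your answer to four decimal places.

R = Σ_{i=4}^{6} C(6,i) p^i (1−p)^{6−i} with p = 0.70
C(6,4)·0.70^4·0.30^2 = 0.324135
C(6,5)·0.70^5·0.30^1 = 0.302526
C(6,6)·0.70^6·0.30^0 = 0.117649
Sum = 0.7443

0.7443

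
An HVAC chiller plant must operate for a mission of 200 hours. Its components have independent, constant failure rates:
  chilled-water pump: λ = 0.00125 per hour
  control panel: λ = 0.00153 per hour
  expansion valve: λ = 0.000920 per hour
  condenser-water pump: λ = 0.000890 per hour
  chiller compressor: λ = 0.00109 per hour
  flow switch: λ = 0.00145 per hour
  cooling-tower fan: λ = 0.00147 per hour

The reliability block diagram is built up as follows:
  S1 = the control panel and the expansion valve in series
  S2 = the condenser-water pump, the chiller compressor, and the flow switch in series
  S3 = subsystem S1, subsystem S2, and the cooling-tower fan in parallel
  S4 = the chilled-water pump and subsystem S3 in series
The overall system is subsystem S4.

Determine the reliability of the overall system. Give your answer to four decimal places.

R(chilled-water pump) = exp(−0.00125 × 200) = 0.778801
R(control panel) = exp(−0.00153 × 200) = 0.736387
R(expansion valve) = exp(−0.000920 × 200) = 0.831936
R(condenser-water pump) = exp(−0.000890 × 200) = 0.836942
R(chiller compressor) = exp(−0.00109 × 200) = 0.804125
R(flow switch) = exp(−0.00145 × 200) = 0.748264
R(cooling-tower fan) = exp(−0.00147 × 200) = 0.745276
Series (control panel and expansion valve): 0.736387 × 0.831936 = 0.612627
Series (condenser-water pump, chiller compressor, and flow switch): 0.836942 × 0.804125 × 0.748264 = 0.503586
Parallel ([0.612627], [0.503586], and cooling-tower fan): 1 − (1 − 0.612627)(1 − 0.503586)(1 − 0.745276) = 0.951017
Series (chilled-water pump and [0.951017]): 0.778801 × 0.951017 = 0.7407

0.7407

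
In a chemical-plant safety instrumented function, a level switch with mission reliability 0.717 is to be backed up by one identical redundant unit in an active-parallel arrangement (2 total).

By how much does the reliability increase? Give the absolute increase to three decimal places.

R_before = 0.717
R_after = 1 − (1 − 0.717)^2 = 0.920
ΔR = 0.920 − 0.717 = 0.203

0.203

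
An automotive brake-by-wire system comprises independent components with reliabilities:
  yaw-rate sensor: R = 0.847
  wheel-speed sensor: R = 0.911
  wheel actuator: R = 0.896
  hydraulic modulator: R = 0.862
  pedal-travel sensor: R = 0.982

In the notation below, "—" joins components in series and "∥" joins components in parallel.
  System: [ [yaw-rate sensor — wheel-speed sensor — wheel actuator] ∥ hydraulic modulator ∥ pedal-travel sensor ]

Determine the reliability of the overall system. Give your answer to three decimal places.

0.999

Series (yaw-rate sensor, wheel-speed sensor, and wheel actuator): 0.84700 × 0.91100 × 0.89600 = 0.69137
Parallel ([0.69137], hydraulic modulator, and pedal-travel sensor): 1 − (1 − 0.69137)(1 − 0.86200)(1 − 0.98200) = 0.999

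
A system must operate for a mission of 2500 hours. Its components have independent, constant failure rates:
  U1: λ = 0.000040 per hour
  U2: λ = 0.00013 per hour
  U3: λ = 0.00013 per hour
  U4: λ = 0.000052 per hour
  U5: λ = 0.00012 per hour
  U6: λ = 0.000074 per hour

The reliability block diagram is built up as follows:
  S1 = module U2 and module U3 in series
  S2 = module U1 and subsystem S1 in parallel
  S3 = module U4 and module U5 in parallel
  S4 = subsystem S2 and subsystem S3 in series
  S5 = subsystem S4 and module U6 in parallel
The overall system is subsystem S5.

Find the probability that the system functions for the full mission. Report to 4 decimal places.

0.9872

R(U1) = exp(−0.000040 × 2500) = 0.904837
R(U2) = exp(−0.00013 × 2500) = 0.722527
R(U3) = exp(−0.00013 × 2500) = 0.722527
R(U4) = exp(−0.000052 × 2500) = 0.878095
R(U5) = exp(−0.00012 × 2500) = 0.740818
R(U6) = exp(−0.000074 × 2500) = 0.831104
Series (U2 and U3): 0.722527 × 0.722527 = 0.522045
Parallel (U1 and [0.522045]): 1 − (1 − 0.904837)(1 − 0.522045) = 0.954516
Parallel (U4 and U5): 1 − (1 − 0.878095)(1 − 0.740818) = 0.968404
Series ([0.954516] and [0.968404]): 0.954516 × 0.968404 = 0.924357
Parallel ([0.924357] and U6): 1 − (1 − 0.924357)(1 − 0.831104) = 0.9872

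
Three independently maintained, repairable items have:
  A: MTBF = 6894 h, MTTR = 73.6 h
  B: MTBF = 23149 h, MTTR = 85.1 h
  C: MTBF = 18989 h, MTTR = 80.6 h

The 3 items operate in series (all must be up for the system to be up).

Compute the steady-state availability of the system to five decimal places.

A(A) = MTBF/(MTBF+MTTR) = 6894/(6894+73.6) = 0.989437
A(B) = MTBF/(MTBF+MTTR) = 23149/(23149+85.1) = 0.996337
A(C) = MTBF/(MTBF+MTTR) = 18989/(18989+80.6) = 0.995773
Series availability: 0.989437 × 0.996337 × 0.995773 = 0.98165

0.98165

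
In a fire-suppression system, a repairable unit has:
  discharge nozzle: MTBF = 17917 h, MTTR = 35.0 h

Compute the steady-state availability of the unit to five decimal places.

A(discharge nozzle) = MTBF/(MTBF+MTTR) = 17917/(17917+35.0) = 0.99805

0.99805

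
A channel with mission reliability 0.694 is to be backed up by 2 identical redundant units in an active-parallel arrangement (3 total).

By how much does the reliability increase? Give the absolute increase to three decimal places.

0.277

R_before = 0.694
R_after = 1 − (1 − 0.694)^3 = 0.971
ΔR = 0.971 − 0.694 = 0.277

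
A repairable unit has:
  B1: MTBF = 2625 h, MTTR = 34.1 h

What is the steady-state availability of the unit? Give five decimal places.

A(B1) = MTBF/(MTBF+MTTR) = 2625/(2625+34.1) = 0.98718

0.98718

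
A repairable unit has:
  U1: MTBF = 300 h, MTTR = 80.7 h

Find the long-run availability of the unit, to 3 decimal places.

0.788

A(U1) = MTBF/(MTBF+MTTR) = 300/(300+80.7) = 0.788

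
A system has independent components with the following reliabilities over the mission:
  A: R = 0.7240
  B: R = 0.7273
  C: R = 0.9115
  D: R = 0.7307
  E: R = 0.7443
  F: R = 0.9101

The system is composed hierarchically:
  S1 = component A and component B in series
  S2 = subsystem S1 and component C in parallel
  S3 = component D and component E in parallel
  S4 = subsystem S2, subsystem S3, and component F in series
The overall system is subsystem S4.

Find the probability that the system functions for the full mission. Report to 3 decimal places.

Series (A and B): 0.72400 × 0.72730 = 0.52657
Parallel ([0.52657] and C): 1 − (1 − 0.52657)(1 − 0.91150) = 0.95810
Parallel (D and E): 1 − (1 − 0.73070)(1 − 0.74430) = 0.93114
Series ([0.95810], [0.93114], and F): 0.95810 × 0.93114 × 0.91010 = 0.812

0.812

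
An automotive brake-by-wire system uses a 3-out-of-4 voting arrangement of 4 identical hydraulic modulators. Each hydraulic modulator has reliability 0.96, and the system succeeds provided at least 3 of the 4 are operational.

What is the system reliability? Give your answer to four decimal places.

R = Σ_{i=3}^{4} C(4,i) p^i (1−p)^{4−i} with p = 0.96
C(4,3)·0.96^3·0.04^1 = 0.141558
C(4,4)·0.96^4·0.04^0 = 0.849347
Sum = 0.9909

0.9909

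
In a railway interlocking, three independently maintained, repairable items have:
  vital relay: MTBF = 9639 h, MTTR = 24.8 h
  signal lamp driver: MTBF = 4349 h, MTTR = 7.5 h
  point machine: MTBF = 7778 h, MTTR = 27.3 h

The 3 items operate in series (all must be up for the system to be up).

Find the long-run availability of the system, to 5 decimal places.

0.99223

A(vital relay) = MTBF/(MTBF+MTTR) = 9639/(9639+24.8) = 0.997434
A(signal lamp driver) = MTBF/(MTBF+MTTR) = 4349/(4349+7.5) = 0.998278
A(point machine) = MTBF/(MTBF+MTTR) = 7778/(7778+27.3) = 0.996502
Series availability: 0.997434 × 0.998278 × 0.996502 = 0.99223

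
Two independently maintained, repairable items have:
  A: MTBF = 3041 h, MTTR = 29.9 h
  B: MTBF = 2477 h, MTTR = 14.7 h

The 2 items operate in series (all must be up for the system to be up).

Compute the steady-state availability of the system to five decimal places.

0.98442

A(A) = MTBF/(MTBF+MTTR) = 3041/(3041+29.9) = 0.990263
A(B) = MTBF/(MTBF+MTTR) = 2477/(2477+14.7) = 0.994100
Series availability: 0.990263 × 0.994100 = 0.98442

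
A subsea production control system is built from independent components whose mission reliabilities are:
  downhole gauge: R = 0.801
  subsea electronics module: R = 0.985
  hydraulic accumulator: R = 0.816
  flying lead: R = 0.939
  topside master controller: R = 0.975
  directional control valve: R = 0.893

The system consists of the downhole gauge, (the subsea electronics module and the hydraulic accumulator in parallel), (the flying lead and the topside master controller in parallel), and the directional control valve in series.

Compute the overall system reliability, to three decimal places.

Parallel (subsea electronics module and hydraulic accumulator): 1 − (1 − 0.98500)(1 − 0.81600) = 0.99724
Parallel (flying lead and topside master controller): 1 − (1 − 0.93900)(1 − 0.97500) = 0.99848
Series (downhole gauge, [0.99724], [0.99848], and directional control valve): 0.80100 × 0.99724 × 0.99848 × 0.89300 = 0.712

0.712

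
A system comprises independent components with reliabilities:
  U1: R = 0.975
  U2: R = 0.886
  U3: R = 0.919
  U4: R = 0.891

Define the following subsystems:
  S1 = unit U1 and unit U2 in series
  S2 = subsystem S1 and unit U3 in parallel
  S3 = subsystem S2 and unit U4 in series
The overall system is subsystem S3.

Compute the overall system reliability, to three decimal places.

Series (U1 and U2): 0.97500 × 0.88600 = 0.86385
Parallel ([0.86385] and U3): 1 − (1 − 0.86385)(1 − 0.91900) = 0.98897
Series ([0.98897] and U4): 0.98897 × 0.89100 = 0.881

0.881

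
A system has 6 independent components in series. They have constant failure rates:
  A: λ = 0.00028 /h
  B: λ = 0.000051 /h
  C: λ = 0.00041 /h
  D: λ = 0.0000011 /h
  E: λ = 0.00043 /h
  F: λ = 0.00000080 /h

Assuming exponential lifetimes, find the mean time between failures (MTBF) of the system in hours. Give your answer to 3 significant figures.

853

Series of exponential components: λ_sys = Σ λ_i
λ_sys = 0.00028 + 0.000051 + 0.00041 + 0.0000011 + 0.00043 + 0.00000080 = 1.1729e-03 /h
MTBF = 1 / λ_sys = 853 h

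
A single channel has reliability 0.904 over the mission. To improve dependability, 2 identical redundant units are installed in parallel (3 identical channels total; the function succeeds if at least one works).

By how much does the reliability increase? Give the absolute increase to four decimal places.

0.0951

R_before = 0.904
R_after = 1 − (1 − 0.904)^3 = 0.9991
ΔR = 0.9991 − 0.904 = 0.0951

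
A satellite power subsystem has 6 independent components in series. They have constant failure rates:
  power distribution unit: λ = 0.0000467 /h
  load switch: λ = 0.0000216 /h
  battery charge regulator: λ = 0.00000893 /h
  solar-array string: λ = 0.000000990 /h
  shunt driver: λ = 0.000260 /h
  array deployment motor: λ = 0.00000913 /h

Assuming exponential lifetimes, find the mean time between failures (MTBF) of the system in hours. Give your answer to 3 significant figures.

Series of exponential components: λ_sys = Σ λ_i
λ_sys = 0.0000467 + 0.0000216 + 0.00000893 + 0.000000990 + 0.000260 + 0.00000913 = 3.4735e-04 /h
MTBF = 1 / λ_sys = 2880 h

2880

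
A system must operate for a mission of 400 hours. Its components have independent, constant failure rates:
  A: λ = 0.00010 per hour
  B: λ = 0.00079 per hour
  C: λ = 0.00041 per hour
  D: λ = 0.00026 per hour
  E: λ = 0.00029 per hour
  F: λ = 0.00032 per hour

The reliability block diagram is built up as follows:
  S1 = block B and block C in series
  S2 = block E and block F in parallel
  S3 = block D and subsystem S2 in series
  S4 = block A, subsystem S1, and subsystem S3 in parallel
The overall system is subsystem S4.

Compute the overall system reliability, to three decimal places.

0.998

R(A) = exp(−0.00010 × 400) = 0.96079
R(B) = exp(−0.00079 × 400) = 0.72906
R(C) = exp(−0.00041 × 400) = 0.84874
R(D) = exp(−0.00026 × 400) = 0.90123
R(E) = exp(−0.00029 × 400) = 0.89048
R(F) = exp(−0.00032 × 400) = 0.87985
Series (B and C): 0.72906 × 0.84874 = 0.61878
Parallel (E and F): 1 − (1 − 0.89048)(1 − 0.87985) = 0.98684
Series (D and [0.98684]): 0.90123 × 0.98684 = 0.88937
Parallel (A, [0.61878], and [0.88937]): 1 − (1 − 0.96079)(1 − 0.61878)(1 − 0.88937) = 0.998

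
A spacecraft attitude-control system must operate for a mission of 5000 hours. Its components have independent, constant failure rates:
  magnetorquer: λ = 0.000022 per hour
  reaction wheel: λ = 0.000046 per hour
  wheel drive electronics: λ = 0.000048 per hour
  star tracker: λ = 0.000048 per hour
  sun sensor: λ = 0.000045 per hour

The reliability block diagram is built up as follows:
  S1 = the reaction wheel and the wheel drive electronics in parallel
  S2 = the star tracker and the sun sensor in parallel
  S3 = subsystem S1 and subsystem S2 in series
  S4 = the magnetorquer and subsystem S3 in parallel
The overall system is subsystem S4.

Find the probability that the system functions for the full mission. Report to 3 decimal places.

R(magnetorquer) = exp(−0.000022 × 5000) = 0.89583
R(reaction wheel) = exp(−0.000046 × 5000) = 0.79453
R(wheel drive electronics) = exp(−0.000048 × 5000) = 0.78663
R(star tracker) = exp(−0.000048 × 5000) = 0.78663
R(sun sensor) = exp(−0.000045 × 5000) = 0.79852
Parallel (reaction wheel and wheel drive electronics): 1 − (1 − 0.79453)(1 − 0.78663) = 0.95616
Parallel (star tracker and sun sensor): 1 − (1 − 0.78663)(1 − 0.79852) = 0.95701
Series ([0.95616] and [0.95701]): 0.95616 × 0.95701 = 0.91505
Parallel (magnetorquer and [0.91505]): 1 − (1 − 0.89583)(1 − 0.91505) = 0.991

0.991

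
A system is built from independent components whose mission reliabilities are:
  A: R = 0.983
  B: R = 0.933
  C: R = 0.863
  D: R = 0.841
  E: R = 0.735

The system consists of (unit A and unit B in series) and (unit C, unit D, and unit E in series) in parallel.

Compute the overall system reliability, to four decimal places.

0.9613

Series (A and B): 0.983000 × 0.933000 = 0.917139
Series (C, D, and E): 0.863000 × 0.841000 × 0.735000 = 0.533451
Parallel ([0.917139] and [0.533451]): 1 − (1 − 0.917139)(1 − 0.533451) = 0.9613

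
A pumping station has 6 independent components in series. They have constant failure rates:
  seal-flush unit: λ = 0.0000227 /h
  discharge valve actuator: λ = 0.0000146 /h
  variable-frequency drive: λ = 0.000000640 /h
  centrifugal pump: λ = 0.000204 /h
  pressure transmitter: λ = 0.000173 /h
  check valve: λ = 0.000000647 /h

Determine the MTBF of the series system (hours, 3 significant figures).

2410

Series of exponential components: λ_sys = Σ λ_i
λ_sys = 0.0000227 + 0.0000146 + 0.000000640 + 0.000204 + 0.000173 + 0.000000647 = 4.1559e-04 /h
MTBF = 1 / λ_sys = 2410 h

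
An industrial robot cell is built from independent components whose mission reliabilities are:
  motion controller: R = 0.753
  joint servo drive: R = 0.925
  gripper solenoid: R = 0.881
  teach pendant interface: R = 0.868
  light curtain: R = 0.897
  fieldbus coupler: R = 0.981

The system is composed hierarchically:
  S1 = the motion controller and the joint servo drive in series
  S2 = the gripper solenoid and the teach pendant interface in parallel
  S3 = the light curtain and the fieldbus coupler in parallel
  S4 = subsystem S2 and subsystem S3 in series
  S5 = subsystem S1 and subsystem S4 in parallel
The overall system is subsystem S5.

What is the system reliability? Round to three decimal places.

0.995

Series (motion controller and joint servo drive): 0.75300 × 0.92500 = 0.69653
Parallel (gripper solenoid and teach pendant interface): 1 − (1 − 0.88100)(1 − 0.86800) = 0.98429
Parallel (light curtain and fieldbus coupler): 1 − (1 − 0.89700)(1 − 0.98100) = 0.99804
Series ([0.98429] and [0.99804]): 0.98429 × 0.99804 = 0.98236
Parallel ([0.69653] and [0.98236]): 1 − (1 − 0.69653)(1 − 0.98236) = 0.995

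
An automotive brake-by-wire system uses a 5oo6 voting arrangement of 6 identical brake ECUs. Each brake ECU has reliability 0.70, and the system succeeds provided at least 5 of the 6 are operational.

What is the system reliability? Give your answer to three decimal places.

0.420

R = Σ_{i=5}^{6} C(6,i) p^i (1−p)^{6−i} with p = 0.70
C(6,5)·0.70^5·0.30^1 = 0.30253
C(6,6)·0.70^6·0.30^0 = 0.11765
Sum = 0.420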